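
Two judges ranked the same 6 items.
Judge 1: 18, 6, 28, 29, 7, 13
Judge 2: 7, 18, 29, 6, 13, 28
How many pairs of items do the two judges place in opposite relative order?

7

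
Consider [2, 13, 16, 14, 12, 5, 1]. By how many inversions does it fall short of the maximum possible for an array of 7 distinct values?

Maximum inversions for 7 distinct elements is C(7, 2) = 7·6/2 = 21.
Current inversions — for each element, count later smaller elements:
2: 1
13: 3
16: 4
14: 3
12: 2
5: 1
1: 0
Current total: 1 + 3 + 4 + 3 + 2 + 1 + 0 = 14
Shortfall: 21 − 14 = 7

7 inversions short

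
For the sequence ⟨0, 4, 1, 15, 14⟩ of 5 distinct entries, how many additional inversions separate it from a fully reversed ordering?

8

Maximum inversions for 5 distinct elements is C(5, 2) = 5·4/2 = 10.
Current inversions — for each element, count later smaller elements:
0: 0
4: 1
1: 0
15: 1
14: 0
Current total: 0 + 1 + 0 + 1 + 0 = 2
Shortfall: 10 − 2 = 8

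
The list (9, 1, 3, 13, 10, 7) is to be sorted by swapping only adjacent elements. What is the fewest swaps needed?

6

Minimum adjacent swaps = number of inversions (each swap of adjacent out-of-order elements removes one inversion and no swap can remove more).
Count inversions — for each element, later elements that are smaller:
9: 1, 3, 7 → 3
1: none → 0
3: none → 0
13: 10, 7 → 2
10: 7 → 1
7: none → 0
Total inversions: 3 + 0 + 0 + 2 + 1 + 0 = 6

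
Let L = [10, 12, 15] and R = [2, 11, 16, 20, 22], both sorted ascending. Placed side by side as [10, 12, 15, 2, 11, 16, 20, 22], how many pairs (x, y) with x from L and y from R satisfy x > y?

5 split inversions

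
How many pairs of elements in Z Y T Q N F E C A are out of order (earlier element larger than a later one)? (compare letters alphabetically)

36

Element-by-element contributions:
Z: 8
Y: 7
T: 6
Q: 5
N: 4
F: 3
E: 2
C: 1
A: 0
Sum: 8 + 7 + 6 + 5 + 4 + 3 + 2 + 1 + 0 = 36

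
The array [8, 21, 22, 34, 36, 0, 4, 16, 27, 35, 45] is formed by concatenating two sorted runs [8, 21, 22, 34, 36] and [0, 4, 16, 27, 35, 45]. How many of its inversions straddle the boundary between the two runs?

Take each right-half value and tally the left-half values above it:
r = 0: 8, 21, 22, 34, 36 → 5
r = 4: 8, 21, 22, 34, 36 → 5
r = 16: 21, 22, 34, 36 → 4
r = 27: 34, 36 → 2
r = 35: 36 → 1
r = 45: none → 0
Cross-inversions: 5 + 5 + 4 + 2 + 1 + 0 = 17

17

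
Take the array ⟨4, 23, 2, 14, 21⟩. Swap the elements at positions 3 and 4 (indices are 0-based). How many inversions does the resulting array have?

Positions 3 and 4 hold 14 and 21; after swapping, the array is [4, 23, 2, 21, 14].
Sweep left to right; for each value list the smaller values that follow it:
4: 1
23: 3
2: 0
21: 1
14: 0
Sum: 1 + 3 + 0 + 1 + 0 = 5

5 inversions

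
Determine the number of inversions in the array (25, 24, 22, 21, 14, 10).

15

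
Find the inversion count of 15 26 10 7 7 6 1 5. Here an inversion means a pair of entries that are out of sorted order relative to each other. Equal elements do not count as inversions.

25 inversions

For each element, count later entries that are smaller:
15: 6
26: 6
10: 5
7: 3
7: 3
6: 2
1: 0
5: 0
Sum: 6 + 6 + 5 + 3 + 3 + 2 + 0 + 0 = 25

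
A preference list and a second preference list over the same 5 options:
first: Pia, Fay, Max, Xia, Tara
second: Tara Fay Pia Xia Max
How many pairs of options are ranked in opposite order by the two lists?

6

Assign each item its position (1..5) in the first ordering, then rewrite the second ordering as that position sequence:
positions: Pia→1, Fay→2, Max→3, Xia→4, Tara→5
second ordering as positions: [5, 2, 1, 4, 3]
Discordant pairs = inversions in this position sequence.
5: 2, 1, 4, 3 → 4
2: 1 → 1
1: 0
4: 3 → 1
3: 0
Total: 4 + 1 + 0 + 1 + 0 = 6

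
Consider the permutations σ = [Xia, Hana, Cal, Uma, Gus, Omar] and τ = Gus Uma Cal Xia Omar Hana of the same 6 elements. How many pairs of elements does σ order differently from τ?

10 discordant pairs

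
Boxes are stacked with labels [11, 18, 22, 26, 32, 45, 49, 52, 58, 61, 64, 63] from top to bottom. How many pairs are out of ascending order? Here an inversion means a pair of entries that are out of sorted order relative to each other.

Element-by-element contributions:
11: 0
18: 0
22: 0
26: 0
32: 0
45: 0
49: 0
52: 0
58: 0
61: 0
64: 1
63: 0
Sum: 0 + 0 + 0 + 0 + 0 + 0 + 0 + 0 + 0 + 0 + 1 + 0 = 1

1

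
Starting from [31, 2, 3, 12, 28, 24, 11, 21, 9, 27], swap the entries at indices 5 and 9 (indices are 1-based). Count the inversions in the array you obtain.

Inversions: 14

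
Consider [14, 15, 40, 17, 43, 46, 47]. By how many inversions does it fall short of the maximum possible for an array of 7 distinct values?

20

Maximum inversions for 7 distinct elements is C(7, 2) = 7·6/2 = 21.
Current inversions — for each element, count later smaller elements:
14: 0
15: 0
40: 1
17: 0
43: 0
46: 0
47: 0
Current total: 0 + 0 + 1 + 0 + 0 + 0 + 0 = 1
Shortfall: 21 − 1 = 20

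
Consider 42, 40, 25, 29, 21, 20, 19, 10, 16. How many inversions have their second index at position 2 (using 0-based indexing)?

2

The element at index 2 is 25.
Elements before it: 42, 40
Those larger than 25: 42, 40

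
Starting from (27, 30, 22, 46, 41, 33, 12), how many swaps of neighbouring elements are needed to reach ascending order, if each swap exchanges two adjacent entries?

11

The minimum number of adjacent swaps to sort an array equals its inversion count, since every such swap removes exactly one inversion.
Count inversions — for each element, later elements that are smaller:
27: 22, 12 → 2
30: 22, 12 → 2
22: 12 → 1
46: 41, 33, 12 → 3
41: 33, 12 → 2
33: 12 → 1
12: none → 0
Total inversions: 2 + 2 + 1 + 3 + 2 + 1 + 0 = 11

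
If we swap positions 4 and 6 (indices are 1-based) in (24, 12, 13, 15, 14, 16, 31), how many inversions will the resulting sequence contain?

7 inversions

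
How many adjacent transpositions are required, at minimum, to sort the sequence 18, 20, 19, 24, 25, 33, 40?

Each adjacent swap fixes exactly one inversion, so the minimum swap count equals the number of inversions.
Count inversions — for each element, later elements that are smaller:
18: none → 0
20: 19 → 1
19: none → 0
24: none → 0
25: none → 0
33: none → 0
40: none → 0
Total inversions: 0 + 1 + 0 + 0 + 0 + 0 + 0 = 1

1 adjacent swap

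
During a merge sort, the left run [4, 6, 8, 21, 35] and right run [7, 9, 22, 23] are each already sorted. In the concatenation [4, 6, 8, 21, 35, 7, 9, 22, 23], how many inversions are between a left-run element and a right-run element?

Cross-inversions: 7

For each element r of the right run, count left-run elements greater than r:
r = 7: 8, 21, 35 → 3
r = 9: 21, 35 → 2
r = 22: 35 → 1
r = 23: 35 → 1
Cross-inversions: 3 + 2 + 1 + 1 = 7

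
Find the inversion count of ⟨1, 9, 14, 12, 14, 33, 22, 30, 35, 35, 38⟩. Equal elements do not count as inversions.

Element-by-element contributions:
1: 0
9: 0
14: 1
12: 0
14: 0
33: 2
22: 0
30: 0
35: 0
35: 0
38: 0
Sum: 0 + 0 + 1 + 0 + 0 + 2 + 0 + 0 + 0 + 0 + 0 = 3

3 out-of-order pairs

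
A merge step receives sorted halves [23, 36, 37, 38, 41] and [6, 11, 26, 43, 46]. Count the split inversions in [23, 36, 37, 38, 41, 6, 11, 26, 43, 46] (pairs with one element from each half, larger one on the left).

14

For each element r of the right run, count left-run elements greater than r:
r = 6: 23, 36, 37, 38, 41 → 5
r = 11: 23, 36, 37, 38, 41 → 5
r = 26: 36, 37, 38, 41 → 4
r = 43: none → 0
r = 46: none → 0
Cross-inversions: 5 + 5 + 4 + 0 + 0 = 14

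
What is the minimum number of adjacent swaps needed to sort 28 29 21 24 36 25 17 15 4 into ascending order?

28 adjacent swaps

Each adjacent swap fixes exactly one inversion, so the minimum swap count equals the number of inversions.
Count inversions — for each element, later elements that are smaller:
28: 21, 24, 25, 17, 15, 4 → 6
29: 21, 24, 25, 17, 15, 4 → 6
21: 17, 15, 4 → 3
24: 17, 15, 4 → 3
36: 25, 17, 15, 4 → 4
25: 17, 15, 4 → 3
17: 15, 4 → 2
15: 4 → 1
4: none → 0
Total inversions: 6 + 6 + 3 + 3 + 4 + 3 + 2 + 1 + 0 = 28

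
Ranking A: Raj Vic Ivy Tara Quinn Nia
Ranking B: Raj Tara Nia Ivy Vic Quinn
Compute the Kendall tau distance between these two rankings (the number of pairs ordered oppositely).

Assign each item its position (1..6) in the first ordering, then rewrite the second ordering as that position sequence:
positions: Raj→1, Vic→2, Ivy→3, Tara→4, Quinn→5, Nia→6
second ordering as positions: [1, 4, 6, 3, 2, 5]
Discordant pairs = inversions in this position sequence.
1: 0
4: 3, 2 → 2
6: 3, 2, 5 → 3
3: 2 → 1
2: 0
5: 0
Total: 0 + 2 + 3 + 1 + 0 + 0 = 6

6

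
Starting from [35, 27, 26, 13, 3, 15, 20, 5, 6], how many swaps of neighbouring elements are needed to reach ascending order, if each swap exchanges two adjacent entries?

Minimum adjacent swaps = number of inversions (each swap of adjacent out-of-order elements removes one inversion and no swap can remove more).
Count inversions — for each element, later elements that are smaller:
35: 27, 26, 13, 3, 15, 20, 5, 6 → 8
27: 26, 13, 3, 15, 20, 5, 6 → 7
26: 13, 3, 15, 20, 5, 6 → 6
13: 3, 5, 6 → 3
3: none → 0
15: 5, 6 → 2
20: 5, 6 → 2
5: none → 0
6: none → 0
Total inversions: 8 + 7 + 6 + 3 + 0 + 2 + 2 + 0 + 0 = 28

28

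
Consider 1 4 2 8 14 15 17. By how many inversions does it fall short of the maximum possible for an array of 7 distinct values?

Maximum inversions for 7 distinct elements is C(7, 2) = 7·6/2 = 21.
Current inversions — for each element, count later smaller elements:
1: 0
4: 1
2: 0
8: 0
14: 0
15: 0
17: 0
Current total: 0 + 1 + 0 + 0 + 0 + 0 + 0 = 1
Shortfall: 21 − 1 = 20

20 inversions short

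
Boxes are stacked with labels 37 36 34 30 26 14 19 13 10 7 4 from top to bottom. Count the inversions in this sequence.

Sweep left to right; for each value list the smaller values that follow it:
37 → 36, 34, 30, 26, 14, 19, 13, 10, 7, 4 → 10
36 → 34, 30, 26, 14, 19, 13, 10, 7, 4 → 9
34 → 30, 26, 14, 19, 13, 10, 7, 4 → 8
30 → 26, 14, 19, 13, 10, 7, 4 → 7
26 → 14, 19, 13, 10, 7, 4 → 6
14 → 13, 10, 7, 4 → 4
19 → 13, 10, 7, 4 → 4
13 → 10, 7, 4 → 3
10 → 7, 4 → 2
7 → 4 → 1
4 → none → 0
Sum: 10 + 9 + 8 + 7 + 6 + 4 + 4 + 3 + 2 + 1 + 0 = 54

54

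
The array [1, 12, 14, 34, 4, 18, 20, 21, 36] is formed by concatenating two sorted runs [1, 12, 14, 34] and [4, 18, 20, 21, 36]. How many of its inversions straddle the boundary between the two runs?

For each element r of the right run, count left-run elements greater than r:
r = 4: 12, 14, 34 → 3
r = 18: 34 → 1
r = 20: 34 → 1
r = 21: 34 → 1
r = 36: none → 0
Cross-inversions: 3 + 1 + 1 + 1 + 0 = 6

6 cross-inversions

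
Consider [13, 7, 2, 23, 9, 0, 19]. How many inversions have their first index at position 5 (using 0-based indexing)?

0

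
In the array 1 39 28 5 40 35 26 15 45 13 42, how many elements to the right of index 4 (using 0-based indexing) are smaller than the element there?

The element at index 4 is 40.
Elements after it: 35, 26, 15, 45, 13, 42
Those smaller than 40: 35, 26, 15, 13

4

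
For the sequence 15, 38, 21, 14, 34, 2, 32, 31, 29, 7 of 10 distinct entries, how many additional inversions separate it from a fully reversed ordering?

18 inversions short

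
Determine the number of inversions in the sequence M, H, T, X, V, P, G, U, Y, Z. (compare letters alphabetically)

Count, for each position, how many later elements it exceeds:
M: 2
H: 1
T: 2
X: 4
V: 3
P: 1
G: 0
U: 0
Y: 0
Z: 0
Sum: 2 + 1 + 2 + 4 + 3 + 1 + 0 + 0 + 0 + 0 = 13

Inversions: 13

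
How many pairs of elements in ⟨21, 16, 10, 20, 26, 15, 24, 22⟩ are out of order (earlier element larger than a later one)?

11

Element-by-element contributions:
21 → 16, 10, 20, 15 → 4
16 → 10, 15 → 2
10 → none → 0
20 → 15 → 1
26 → 15, 24, 22 → 3
15 → none → 0
24 → 22 → 1
22 → none → 0
Sum: 4 + 2 + 0 + 1 + 3 + 0 + 1 + 0 = 11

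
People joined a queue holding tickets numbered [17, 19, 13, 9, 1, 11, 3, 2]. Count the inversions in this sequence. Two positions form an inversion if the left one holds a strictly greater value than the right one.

Inversions: 23

Count, for each position, how many later elements it exceeds:
17 → 13, 9, 1, 11, 3, 2 → 6
19 → 13, 9, 1, 11, 3, 2 → 6
13 → 9, 1, 11, 3, 2 → 5
9 → 1, 3, 2 → 3
1 → none → 0
11 → 3, 2 → 2
3 → 2 → 1
2 → none → 0
Sum: 6 + 6 + 5 + 3 + 0 + 2 + 1 + 0 = 23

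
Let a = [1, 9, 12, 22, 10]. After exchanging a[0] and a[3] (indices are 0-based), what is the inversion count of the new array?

7 inversions

Positions 0 and 3 hold 1 and 22; after swapping, the array is [22, 9, 12, 1, 10].
Element-by-element contributions:
22: 4
9: 1
12: 2
1: 0
10: 0
Sum: 4 + 1 + 2 + 0 + 0 = 7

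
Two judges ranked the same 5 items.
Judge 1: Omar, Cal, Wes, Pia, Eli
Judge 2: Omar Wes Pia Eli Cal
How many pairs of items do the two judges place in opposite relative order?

3 discordant pairs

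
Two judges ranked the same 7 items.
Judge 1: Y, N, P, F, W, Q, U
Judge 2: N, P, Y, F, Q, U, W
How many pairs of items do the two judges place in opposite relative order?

4

Assign each item its position (1..7) in the first ordering, then rewrite the second ordering as that position sequence:
positions: Y→1, N→2, P→3, F→4, W→5, Q→6, U→7
second ordering as positions: [2, 3, 1, 4, 6, 7, 5]
Discordant pairs = inversions in this position sequence.
2: 1 → 1
3: 1 → 1
1: 0
4: 0
6: 5 → 1
7: 5 → 1
5: 0
Total: 1 + 1 + 0 + 0 + 1 + 1 + 0 = 4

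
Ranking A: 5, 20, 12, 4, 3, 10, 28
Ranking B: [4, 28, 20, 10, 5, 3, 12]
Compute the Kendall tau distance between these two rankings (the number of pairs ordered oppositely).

13

Assign each item its position (1..7) in the first ordering, then rewrite the second ordering as that position sequence:
positions: 5→1, 20→2, 12→3, 4→4, 3→5, 10→6, 28→7
second ordering as positions: [4, 7, 2, 6, 1, 5, 3]
Discordant pairs = inversions in this position sequence.
4: 2, 1, 3 → 3
7: 2, 6, 1, 5, 3 → 5
2: 1 → 1
6: 1, 5, 3 → 3
1: 0
5: 3 → 1
3: 0
Total: 3 + 5 + 1 + 3 + 0 + 1 + 0 = 13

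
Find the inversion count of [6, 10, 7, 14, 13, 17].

2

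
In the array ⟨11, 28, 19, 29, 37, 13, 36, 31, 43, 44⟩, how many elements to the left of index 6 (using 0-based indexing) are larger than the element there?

1

The element at index 6 is 36.
Elements before it: 11, 28, 19, 29, 37, 13
Those larger than 36: 37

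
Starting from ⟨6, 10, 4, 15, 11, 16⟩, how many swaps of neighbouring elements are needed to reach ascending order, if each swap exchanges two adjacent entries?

Each adjacent swap fixes exactly one inversion, so the minimum swap count equals the number of inversions.
Count inversions — for each element, later elements that are smaller:
6: 4 → 1
10: 4 → 1
4: none → 0
15: 11 → 1
11: none → 0
16: none → 0
Total inversions: 1 + 1 + 0 + 1 + 0 + 0 = 3

3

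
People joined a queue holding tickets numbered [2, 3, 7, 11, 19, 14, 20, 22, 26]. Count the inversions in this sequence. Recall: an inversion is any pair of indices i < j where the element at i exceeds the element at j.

Out-of-order pairs: 1

Count, for each position, how many later elements it exceeds:
2: 0
3: 0
7: 0
11: 0
19: 1
14: 0
20: 0
22: 0
26: 0
Sum: 0 + 0 + 0 + 0 + 1 + 0 + 0 + 0 + 0 = 1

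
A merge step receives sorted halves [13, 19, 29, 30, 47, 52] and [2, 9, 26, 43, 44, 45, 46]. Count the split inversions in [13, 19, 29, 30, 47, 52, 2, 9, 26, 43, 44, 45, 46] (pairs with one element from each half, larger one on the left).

For each element r of the right run, count left-run elements greater than r:
r = 2: 13, 19, 29, 30, 47, 52 → 6
r = 9: 13, 19, 29, 30, 47, 52 → 6
r = 26: 29, 30, 47, 52 → 4
r = 43: 47, 52 → 2
r = 44: 47, 52 → 2
r = 45: 47, 52 → 2
r = 46: 47, 52 → 2
Cross-inversions: 6 + 6 + 4 + 2 + 2 + 2 + 2 = 24

There are 24 split inversions.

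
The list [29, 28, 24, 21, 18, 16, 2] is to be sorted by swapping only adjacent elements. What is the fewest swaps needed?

Minimum adjacent swaps = number of inversions (each swap of adjacent out-of-order elements removes one inversion and no swap can remove more).
Count inversions — for each element, later elements that are smaller:
29: 28, 24, 21, 18, 16, 2 → 6
28: 24, 21, 18, 16, 2 → 5
24: 21, 18, 16, 2 → 4
21: 18, 16, 2 → 3
18: 16, 2 → 2
16: 2 → 1
2: none → 0
Total inversions: 6 + 5 + 4 + 3 + 2 + 1 + 0 = 21

21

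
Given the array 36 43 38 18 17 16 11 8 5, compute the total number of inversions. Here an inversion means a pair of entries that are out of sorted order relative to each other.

34 out-of-order pairs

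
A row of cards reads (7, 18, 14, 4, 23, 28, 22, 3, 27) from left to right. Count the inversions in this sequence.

Sweep left to right; for each value list the smaller values that follow it:
7: 2
18: 3
14: 2
4: 1
23: 2
28: 3
22: 1
3: 0
27: 0
Sum: 2 + 3 + 2 + 1 + 2 + 3 + 1 + 0 + 0 = 14

14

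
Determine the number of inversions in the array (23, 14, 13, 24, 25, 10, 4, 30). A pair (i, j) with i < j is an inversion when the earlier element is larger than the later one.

14

Count, for each position, how many later elements it exceeds:
23: 4
14: 3
13: 2
24: 2
25: 2
10: 1
4: 0
30: 0
Sum: 4 + 3 + 2 + 2 + 2 + 1 + 0 + 0 = 14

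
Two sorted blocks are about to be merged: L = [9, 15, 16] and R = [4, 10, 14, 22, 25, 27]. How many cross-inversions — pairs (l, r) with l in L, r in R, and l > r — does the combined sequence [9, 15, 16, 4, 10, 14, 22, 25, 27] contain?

Take each right-half value and tally the left-half values above it:
r = 4: 9, 15, 16 → 3
r = 10: 15, 16 → 2
r = 14: 15, 16 → 2
r = 22: none → 0
r = 25: none → 0
r = 27: none → 0
Cross-inversions: 3 + 2 + 2 + 0 + 0 + 0 = 7

7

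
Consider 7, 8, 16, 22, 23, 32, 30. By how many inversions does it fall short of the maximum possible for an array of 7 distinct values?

20 inversions short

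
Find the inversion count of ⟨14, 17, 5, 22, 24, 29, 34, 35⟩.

Count, for each position, how many later elements it exceeds:
14: 1
17: 1
5: 0
22: 0
24: 0
29: 0
34: 0
35: 0
Sum: 1 + 1 + 0 + 0 + 0 + 0 + 0 + 0 = 2

2 inversions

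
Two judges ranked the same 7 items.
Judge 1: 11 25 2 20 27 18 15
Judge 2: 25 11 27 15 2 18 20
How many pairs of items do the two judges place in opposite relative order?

Assign each item its position (1..7) in the first ordering, then rewrite the second ordering as that position sequence:
positions: 11→1, 25→2, 2→3, 20→4, 27→5, 18→6, 15→7
second ordering as positions: [2, 1, 5, 7, 3, 6, 4]
Discordant pairs = inversions in this position sequence.
2: 1 → 1
1: 0
5: 3, 4 → 2
7: 3, 6, 4 → 3
3: 0
6: 4 → 1
4: 0
Total: 1 + 0 + 2 + 3 + 0 + 1 + 0 = 7

7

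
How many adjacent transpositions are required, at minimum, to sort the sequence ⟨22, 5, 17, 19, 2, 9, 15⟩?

There are 13 adjacent swaps.

Minimum adjacent swaps = number of inversions (each swap of adjacent out-of-order elements removes one inversion and no swap can remove more).
Count inversions — for each element, later elements that are smaller:
22: 5, 17, 19, 2, 9, 15 → 6
5: 2 → 1
17: 2, 9, 15 → 3
19: 2, 9, 15 → 3
2: none → 0
9: none → 0
15: none → 0
Total inversions: 6 + 1 + 3 + 3 + 0 + 0 + 0 = 13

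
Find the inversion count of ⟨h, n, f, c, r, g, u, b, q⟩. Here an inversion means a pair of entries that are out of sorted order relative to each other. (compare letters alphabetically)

17

Element-by-element contributions:
h: 4
n: 4
f: 2
c: 1
r: 3
g: 1
u: 2
b: 0
q: 0
Sum: 4 + 4 + 2 + 1 + 3 + 1 + 2 + 0 + 0 = 17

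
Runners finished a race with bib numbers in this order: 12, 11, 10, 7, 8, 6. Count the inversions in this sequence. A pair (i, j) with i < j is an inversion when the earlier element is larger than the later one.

14

Element-by-element contributions:
12 → 11, 10, 7, 8, 6 → 5
11 → 10, 7, 8, 6 → 4
10 → 7, 8, 6 → 3
7 → 6 → 1
8 → 6 → 1
6 → none → 0
Sum: 5 + 4 + 3 + 1 + 1 + 0 = 14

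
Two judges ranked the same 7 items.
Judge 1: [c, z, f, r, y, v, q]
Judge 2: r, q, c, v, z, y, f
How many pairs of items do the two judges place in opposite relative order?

12

Assign each item its position (1..7) in the first ordering, then rewrite the second ordering as that position sequence:
positions: c→1, z→2, f→3, r→4, y→5, v→6, q→7
second ordering as positions: [4, 7, 1, 6, 2, 5, 3]
Discordant pairs = inversions in this position sequence.
4: 1, 2, 3 → 3
7: 1, 6, 2, 5, 3 → 5
1: 0
6: 2, 5, 3 → 3
2: 0
5: 3 → 1
3: 0
Total: 3 + 5 + 0 + 3 + 0 + 1 + 0 = 12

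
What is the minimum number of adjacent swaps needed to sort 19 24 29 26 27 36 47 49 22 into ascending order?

9

Minimum adjacent swaps = number of inversions (each swap of adjacent out-of-order elements removes one inversion and no swap can remove more).
Count inversions — for each element, later elements that are smaller:
19: none → 0
24: 22 → 1
29: 26, 27, 22 → 3
26: 22 → 1
27: 22 → 1
36: 22 → 1
47: 22 → 1
49: 22 → 1
22: none → 0
Total inversions: 0 + 1 + 3 + 1 + 1 + 1 + 1 + 1 + 0 = 9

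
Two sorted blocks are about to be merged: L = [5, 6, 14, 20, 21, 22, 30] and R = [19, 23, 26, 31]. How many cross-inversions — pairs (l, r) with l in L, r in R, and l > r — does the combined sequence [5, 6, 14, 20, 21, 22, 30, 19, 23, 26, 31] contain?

6 cross-inversions

Take each right-half value and tally the left-half values above it:
r = 19: 20, 21, 22, 30 → 4
r = 23: 30 → 1
r = 26: 30 → 1
r = 31: none → 0
Cross-inversions: 4 + 1 + 1 + 0 = 6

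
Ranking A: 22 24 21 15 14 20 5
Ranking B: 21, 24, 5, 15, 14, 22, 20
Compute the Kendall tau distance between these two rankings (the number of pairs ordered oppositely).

Assign each item its position (1..7) in the first ordering, then rewrite the second ordering as that position sequence:
positions: 22→1, 24→2, 21→3, 15→4, 14→5, 20→6, 5→7
second ordering as positions: [3, 2, 7, 4, 5, 1, 6]
Discordant pairs = inversions in this position sequence.
3: 2, 1 → 2
2: 1 → 1
7: 4, 5, 1, 6 → 4
4: 1 → 1
5: 1 → 1
1: 0
6: 0
Total: 2 + 1 + 4 + 1 + 1 + 0 + 0 = 9

9 discordant pairs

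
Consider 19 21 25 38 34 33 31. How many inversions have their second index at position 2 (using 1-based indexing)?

The element at index 2 is 21.
Elements before it: 19
None of them are larger than 21.

0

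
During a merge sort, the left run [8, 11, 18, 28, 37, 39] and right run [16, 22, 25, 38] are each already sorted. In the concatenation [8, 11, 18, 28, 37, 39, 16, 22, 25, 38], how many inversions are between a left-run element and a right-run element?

11 cross-inversions

Take each right-half value and tally the left-half values above it:
r = 16: 18, 28, 37, 39 → 4
r = 22: 28, 37, 39 → 3
r = 25: 28, 37, 39 → 3
r = 38: 39 → 1
Cross-inversions: 4 + 3 + 3 + 1 = 11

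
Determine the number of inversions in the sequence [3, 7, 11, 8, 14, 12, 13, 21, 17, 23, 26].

For each element, count later entries that are smaller:
3: 0
7: 0
11: 1
8: 0
14: 2
12: 0
13: 0
21: 1
17: 0
23: 0
26: 0
Sum: 0 + 0 + 1 + 0 + 2 + 0 + 0 + 1 + 0 + 0 + 0 = 4

4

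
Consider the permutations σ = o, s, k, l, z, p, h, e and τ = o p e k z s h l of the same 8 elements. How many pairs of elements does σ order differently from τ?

Assign each item its position (1..8) in the first ordering, then rewrite the second ordering as that position sequence:
positions: o→1, s→2, k→3, l→4, z→5, p→6, h→7, e→8
second ordering as positions: [1, 6, 8, 3, 5, 2, 7, 4]
Discordant pairs = inversions in this position sequence.
1: 0
6: 3, 5, 2, 4 → 4
8: 3, 5, 2, 7, 4 → 5
3: 2 → 1
5: 2, 4 → 2
2: 0
7: 4 → 1
4: 0
Total: 0 + 4 + 5 + 1 + 2 + 0 + 1 + 0 = 13

13 discordant pairs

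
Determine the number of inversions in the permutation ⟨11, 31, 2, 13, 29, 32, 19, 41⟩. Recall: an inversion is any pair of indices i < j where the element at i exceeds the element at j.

Inversions: 7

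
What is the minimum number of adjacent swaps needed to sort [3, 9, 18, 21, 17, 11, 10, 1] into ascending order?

16

Minimum adjacent swaps = number of inversions (each swap of adjacent out-of-order elements removes one inversion and no swap can remove more).
Count inversions — for each element, later elements that are smaller:
3: 1 → 1
9: 1 → 1
18: 17, 11, 10, 1 → 4
21: 17, 11, 10, 1 → 4
17: 11, 10, 1 → 3
11: 10, 1 → 2
10: 1 → 1
1: none → 0
Total inversions: 1 + 1 + 4 + 4 + 3 + 2 + 1 + 0 = 16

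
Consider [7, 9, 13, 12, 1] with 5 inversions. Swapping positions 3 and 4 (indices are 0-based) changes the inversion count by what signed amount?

-1

Positions 3 and 4 hold 12 and 1; after swapping, the array is [7, 9, 13, 1, 12].
Sweep left to right; for each value list the smaller values that follow it:
7 → 1 → 1
9 → 1 → 1
13 → 1, 12 → 2
1 → none → 0
12 → none → 0
Sum: 1 + 1 + 2 + 0 + 0 = 4
Change: 4 − 5 = -1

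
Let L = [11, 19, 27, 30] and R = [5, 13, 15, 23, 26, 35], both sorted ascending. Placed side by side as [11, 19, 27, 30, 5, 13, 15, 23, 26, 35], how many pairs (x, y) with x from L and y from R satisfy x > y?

14

Take each right-half value and tally the left-half values above it:
r = 5: 11, 19, 27, 30 → 4
r = 13: 19, 27, 30 → 3
r = 15: 19, 27, 30 → 3
r = 23: 27, 30 → 2
r = 26: 27, 30 → 2
r = 35: none → 0
Cross-inversions: 4 + 3 + 3 + 2 + 2 + 0 = 14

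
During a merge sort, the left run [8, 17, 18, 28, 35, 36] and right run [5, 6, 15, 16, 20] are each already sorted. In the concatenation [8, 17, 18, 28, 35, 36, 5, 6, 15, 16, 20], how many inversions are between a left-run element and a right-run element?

There are 25 split inversions.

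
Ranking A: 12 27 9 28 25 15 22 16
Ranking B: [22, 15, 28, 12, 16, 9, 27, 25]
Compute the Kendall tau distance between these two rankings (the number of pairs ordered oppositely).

There are 18 discordant pairs.

Assign each item its position (1..8) in the first ordering, then rewrite the second ordering as that position sequence:
positions: 12→1, 27→2, 9→3, 28→4, 25→5, 15→6, 22→7, 16→8
second ordering as positions: [7, 6, 4, 1, 8, 3, 2, 5]
Discordant pairs = inversions in this position sequence.
7: 6, 4, 1, 3, 2, 5 → 6
6: 4, 1, 3, 2, 5 → 5
4: 1, 3, 2 → 3
1: 0
8: 3, 2, 5 → 3
3: 2 → 1
2: 0
5: 0
Total: 6 + 5 + 3 + 0 + 3 + 1 + 0 + 0 = 18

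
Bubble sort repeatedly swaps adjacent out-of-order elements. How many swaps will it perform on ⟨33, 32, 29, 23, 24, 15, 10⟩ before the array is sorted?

Each adjacent swap fixes exactly one inversion, so the minimum swap count equals the number of inversions.
Count inversions — for each element, later elements that are smaller:
33: 32, 29, 23, 24, 15, 10 → 6
32: 29, 23, 24, 15, 10 → 5
29: 23, 24, 15, 10 → 4
23: 15, 10 → 2
24: 15, 10 → 2
15: 10 → 1
10: none → 0
Total inversions: 6 + 5 + 4 + 2 + 2 + 1 + 0 = 20

20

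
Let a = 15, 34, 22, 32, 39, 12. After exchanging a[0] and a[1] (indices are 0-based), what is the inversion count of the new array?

8 inversions

Positions 0 and 1 hold 15 and 34; after swapping, the array is [34, 15, 22, 32, 39, 12].
Count, for each position, how many later elements it exceeds:
34 → 15, 22, 32, 12 → 4
15 → 12 → 1
22 → 12 → 1
32 → 12 → 1
39 → 12 → 1
12 → none → 0
Sum: 4 + 1 + 1 + 1 + 1 + 0 = 8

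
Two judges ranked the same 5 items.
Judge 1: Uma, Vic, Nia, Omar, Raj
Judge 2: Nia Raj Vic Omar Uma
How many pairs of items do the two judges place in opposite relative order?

7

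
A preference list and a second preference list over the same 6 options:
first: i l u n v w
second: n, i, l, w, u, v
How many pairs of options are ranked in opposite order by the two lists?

5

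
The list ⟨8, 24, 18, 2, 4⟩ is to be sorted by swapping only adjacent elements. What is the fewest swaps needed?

The minimum number of adjacent swaps to sort an array equals its inversion count, since every such swap removes exactly one inversion.
Count inversions — for each element, later elements that are smaller:
8: 2, 4 → 2
24: 18, 2, 4 → 3
18: 2, 4 → 2
2: none → 0
4: none → 0
Total inversions: 2 + 3 + 2 + 0 + 0 = 7

7 adjacent swaps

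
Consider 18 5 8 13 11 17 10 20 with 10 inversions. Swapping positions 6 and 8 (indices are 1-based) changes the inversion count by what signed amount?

+1

Positions 6 and 8 hold 17 and 20; after swapping, the array is [18, 5, 8, 13, 11, 20, 10, 17].
For each element, count later entries that are smaller:
18: 6
5: 0
8: 0
13: 2
11: 1
20: 2
10: 0
17: 0
Sum: 6 + 0 + 0 + 2 + 1 + 2 + 0 + 0 = 11
Change: 11 − 10 = +1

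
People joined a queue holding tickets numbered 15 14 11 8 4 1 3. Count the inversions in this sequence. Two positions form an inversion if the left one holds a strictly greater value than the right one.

Element-by-element contributions:
15 → 14, 11, 8, 4, 1, 3 → 6
14 → 11, 8, 4, 1, 3 → 5
11 → 8, 4, 1, 3 → 4
8 → 4, 1, 3 → 3
4 → 1, 3 → 2
1 → none → 0
3 → none → 0
Sum: 6 + 5 + 4 + 3 + 2 + 0 + 0 = 20

Out-of-order pairs: 20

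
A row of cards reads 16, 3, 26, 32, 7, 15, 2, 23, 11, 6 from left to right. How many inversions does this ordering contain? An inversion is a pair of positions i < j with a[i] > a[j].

Element-by-element contributions:
16: 6
3: 1
26: 6
32: 6
7: 2
15: 3
2: 0
23: 2
11: 1
6: 0
Sum: 6 + 1 + 6 + 6 + 2 + 3 + 0 + 2 + 1 + 0 = 27

27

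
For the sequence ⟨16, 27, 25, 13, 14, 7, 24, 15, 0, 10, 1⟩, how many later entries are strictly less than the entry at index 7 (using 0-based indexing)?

3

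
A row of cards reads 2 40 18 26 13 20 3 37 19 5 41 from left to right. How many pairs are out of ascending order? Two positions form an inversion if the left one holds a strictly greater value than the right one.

Sweep left to right; for each value list the smaller values that follow it:
2 → none → 0
40 → 18, 26, 13, 20, 3, 37, 19, 5 → 8
18 → 13, 3, 5 → 3
26 → 13, 20, 3, 19, 5 → 5
13 → 3, 5 → 2
20 → 3, 19, 5 → 3
3 → none → 0
37 → 19, 5 → 2
19 → 5 → 1
5 → none → 0
41 → none → 0
Sum: 0 + 8 + 3 + 5 + 2 + 3 + 0 + 2 + 1 + 0 + 0 = 24

24 inversions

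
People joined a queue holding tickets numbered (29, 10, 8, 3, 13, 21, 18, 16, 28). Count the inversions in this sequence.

Element-by-element contributions:
29 → 10, 8, 3, 13, 21, 18, 16, 28 → 8
10 → 8, 3 → 2
8 → 3 → 1
3 → none → 0
13 → none → 0
21 → 18, 16 → 2
18 → 16 → 1
16 → none → 0
28 → none → 0
Sum: 8 + 2 + 1 + 0 + 0 + 2 + 1 + 0 + 0 = 14

14 inversions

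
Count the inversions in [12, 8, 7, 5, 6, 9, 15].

There are 10 inversions.

Sweep left to right; for each value list the smaller values that follow it:
12: 5
8: 3
7: 2
5: 0
6: 0
9: 0
15: 0
Sum: 5 + 3 + 2 + 0 + 0 + 0 + 0 = 10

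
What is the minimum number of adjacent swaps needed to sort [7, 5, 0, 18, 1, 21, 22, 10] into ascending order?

9 swaps

Minimum adjacent swaps = number of inversions (each swap of adjacent out-of-order elements removes one inversion and no swap can remove more).
Count inversions — for each element, later elements that are smaller:
7: 5, 0, 1 → 3
5: 0, 1 → 2
0: none → 0
18: 1, 10 → 2
1: none → 0
21: 10 → 1
22: 10 → 1
10: none → 0
Total inversions: 3 + 2 + 0 + 2 + 0 + 1 + 1 + 0 = 9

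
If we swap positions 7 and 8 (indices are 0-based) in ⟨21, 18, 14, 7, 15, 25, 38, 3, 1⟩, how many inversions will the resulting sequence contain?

Positions 7 and 8 hold 3 and 1; after swapping, the array is [21, 18, 14, 7, 15, 25, 38, 1, 3].
Sweep left to right; for each value list the smaller values that follow it:
21 → 18, 14, 7, 15, 1, 3 → 6
18 → 14, 7, 15, 1, 3 → 5
14 → 7, 1, 3 → 3
7 → 1, 3 → 2
15 → 1, 3 → 2
25 → 1, 3 → 2
38 → 1, 3 → 2
1 → none → 0
3 → none → 0
Sum: 6 + 5 + 3 + 2 + 2 + 2 + 2 + 0 + 0 = 22

22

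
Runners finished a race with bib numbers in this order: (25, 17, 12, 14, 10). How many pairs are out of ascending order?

Sweep left to right; for each value list the smaller values that follow it:
25: 4
17: 3
12: 1
14: 1
10: 0
Sum: 4 + 3 + 1 + 1 + 0 = 9

There are 9 out-of-order pairs.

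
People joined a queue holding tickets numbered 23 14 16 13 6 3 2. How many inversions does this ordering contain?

20

Element-by-element contributions:
23 → 14, 16, 13, 6, 3, 2 → 6
14 → 13, 6, 3, 2 → 4
16 → 13, 6, 3, 2 → 4
13 → 6, 3, 2 → 3
6 → 3, 2 → 2
3 → 2 → 1
2 → none → 0
Sum: 6 + 4 + 4 + 3 + 2 + 1 + 0 = 20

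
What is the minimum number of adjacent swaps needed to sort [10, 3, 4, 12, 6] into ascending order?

4 adjacent swaps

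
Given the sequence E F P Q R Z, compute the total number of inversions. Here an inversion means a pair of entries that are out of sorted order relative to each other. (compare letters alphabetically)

For each element, count later entries that are smaller:
E → none → 0
F → none → 0
P → none → 0
Q → none → 0
R → none → 0
Z → none → 0
Sum: 0 + 0 + 0 + 0 + 0 + 0 = 0

There are 0 inversions.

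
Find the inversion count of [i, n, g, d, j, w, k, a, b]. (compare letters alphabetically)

22

For each element, count later entries that are smaller:
i: 4
n: 6
g: 3
d: 2
j: 2
w: 3
k: 2
a: 0
b: 0
Sum: 4 + 6 + 3 + 2 + 2 + 3 + 2 + 0 + 0 = 22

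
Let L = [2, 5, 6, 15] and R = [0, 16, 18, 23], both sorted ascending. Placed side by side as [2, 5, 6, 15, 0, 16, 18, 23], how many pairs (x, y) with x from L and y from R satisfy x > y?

4 split inversions

Take each right-half value and tally the left-half values above it:
r = 0: 2, 5, 6, 15 → 4
r = 16: none → 0
r = 18: none → 0
r = 23: none → 0
Cross-inversions: 4 + 0 + 0 + 0 = 4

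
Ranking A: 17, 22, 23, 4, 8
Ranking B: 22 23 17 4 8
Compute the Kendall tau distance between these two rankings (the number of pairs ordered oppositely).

2 discordant pairs

Assign each item its position (1..5) in the first ordering, then rewrite the second ordering as that position sequence:
positions: 17→1, 22→2, 23→3, 4→4, 8→5
second ordering as positions: [2, 3, 1, 4, 5]
Discordant pairs = inversions in this position sequence.
2: 1 → 1
3: 1 → 1
1: 0
4: 0
5: 0
Total: 1 + 1 + 0 + 0 + 0 = 2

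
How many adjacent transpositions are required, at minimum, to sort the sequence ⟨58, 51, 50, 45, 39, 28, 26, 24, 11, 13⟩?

44

The minimum number of adjacent swaps to sort an array equals its inversion count, since every such swap removes exactly one inversion.
Count inversions — for each element, later elements that are smaller:
58: 51, 50, 45, 39, 28, 26, 24, 11, 13 → 9
51: 50, 45, 39, 28, 26, 24, 11, 13 → 8
50: 45, 39, 28, 26, 24, 11, 13 → 7
45: 39, 28, 26, 24, 11, 13 → 6
39: 28, 26, 24, 11, 13 → 5
28: 26, 24, 11, 13 → 4
26: 24, 11, 13 → 3
24: 11, 13 → 2
11: none → 0
13: none → 0
Total inversions: 9 + 8 + 7 + 6 + 5 + 4 + 3 + 2 + 0 + 0 = 44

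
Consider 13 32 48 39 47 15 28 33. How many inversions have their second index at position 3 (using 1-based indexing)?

0

The element at index 3 is 48.
Elements before it: 13, 32
None of them are larger than 48.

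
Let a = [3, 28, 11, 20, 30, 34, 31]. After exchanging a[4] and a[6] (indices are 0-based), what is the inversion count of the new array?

4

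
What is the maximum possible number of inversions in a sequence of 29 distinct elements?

A reversed (strictly descending) arrangement makes every pair an inversion, giving C(29, 2) inversions.
C(29, 2) = 29·28/2 = 406

406 inversions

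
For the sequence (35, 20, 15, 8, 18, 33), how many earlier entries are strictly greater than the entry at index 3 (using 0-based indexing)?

The element at index 3 is 8.
Elements before it: 35, 20, 15
Those larger than 8: 35, 20, 15

3 such elements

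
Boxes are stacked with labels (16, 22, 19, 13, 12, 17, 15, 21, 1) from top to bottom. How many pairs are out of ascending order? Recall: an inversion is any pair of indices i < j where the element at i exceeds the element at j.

23

Element-by-element contributions:
16 → 13, 12, 15, 1 → 4
22 → 19, 13, 12, 17, 15, 21, 1 → 7
19 → 13, 12, 17, 15, 1 → 5
13 → 12, 1 → 2
12 → 1 → 1
17 → 15, 1 → 2
15 → 1 → 1
21 → 1 → 1
1 → none → 0
Sum: 4 + 7 + 5 + 2 + 1 + 2 + 1 + 1 + 0 = 23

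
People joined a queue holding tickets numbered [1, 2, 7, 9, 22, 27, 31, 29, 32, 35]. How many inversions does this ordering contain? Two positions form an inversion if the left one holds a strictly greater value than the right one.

There is 1 inversion.

Count, for each position, how many later elements it exceeds:
1: 0
2: 0
7: 0
9: 0
22: 0
27: 0
31: 1
29: 0
32: 0
35: 0
Sum: 0 + 0 + 0 + 0 + 0 + 0 + 1 + 0 + 0 + 0 = 1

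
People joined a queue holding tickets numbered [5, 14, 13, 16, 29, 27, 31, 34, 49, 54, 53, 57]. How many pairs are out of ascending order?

3

Element-by-element contributions:
5: 0
14: 1
13: 0
16: 0
29: 1
27: 0
31: 0
34: 0
49: 0
54: 1
53: 0
57: 0
Sum: 0 + 1 + 0 + 0 + 1 + 0 + 0 + 0 + 0 + 1 + 0 + 0 = 3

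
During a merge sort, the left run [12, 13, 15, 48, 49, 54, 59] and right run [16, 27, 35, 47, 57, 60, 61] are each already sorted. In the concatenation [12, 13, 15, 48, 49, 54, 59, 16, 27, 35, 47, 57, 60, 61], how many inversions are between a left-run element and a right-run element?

Split inversions: 17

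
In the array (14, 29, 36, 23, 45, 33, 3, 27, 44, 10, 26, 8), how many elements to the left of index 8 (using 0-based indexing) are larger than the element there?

1

The element at index 8 is 44.
Elements before it: 14, 29, 36, 23, 45, 33, 3, 27
Those larger than 44: 45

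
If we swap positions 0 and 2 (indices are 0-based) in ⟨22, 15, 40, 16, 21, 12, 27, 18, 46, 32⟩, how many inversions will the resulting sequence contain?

18 inversions

Positions 0 and 2 hold 22 and 40; after swapping, the array is [40, 15, 22, 16, 21, 12, 27, 18, 46, 32].
Sweep left to right; for each value list the smaller values that follow it:
40: 8
15: 1
22: 4
16: 1
21: 2
12: 0
27: 1
18: 0
46: 1
32: 0
Sum: 8 + 1 + 4 + 1 + 2 + 0 + 1 + 0 + 1 + 0 = 18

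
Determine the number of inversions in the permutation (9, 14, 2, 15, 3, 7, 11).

Out-of-order index pairs (0-indexed):
(0,2): 9 > 2
(0,4): 9 > 3
(0,5): 9 > 7
(1,2): 14 > 2
(1,4): 14 > 3
(1,5): 14 > 7
(1,6): 14 > 11
(3,4): 15 > 3
(3,5): 15 > 7
(3,6): 15 > 11
That's 10 pairs.

Inversions: 10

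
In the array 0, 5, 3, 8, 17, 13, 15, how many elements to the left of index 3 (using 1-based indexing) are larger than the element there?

1

The element at index 3 is 3.
Elements before it: 0, 5
Those larger than 3: 5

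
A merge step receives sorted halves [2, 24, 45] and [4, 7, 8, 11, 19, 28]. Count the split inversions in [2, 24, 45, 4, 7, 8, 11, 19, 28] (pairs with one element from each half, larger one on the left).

11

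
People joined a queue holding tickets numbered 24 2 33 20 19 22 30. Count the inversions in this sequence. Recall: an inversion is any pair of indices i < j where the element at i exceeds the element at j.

9

For each element, count later entries that are smaller:
24: 4
2: 0
33: 4
20: 1
19: 0
22: 0
30: 0
Sum: 4 + 0 + 4 + 1 + 0 + 0 + 0 = 9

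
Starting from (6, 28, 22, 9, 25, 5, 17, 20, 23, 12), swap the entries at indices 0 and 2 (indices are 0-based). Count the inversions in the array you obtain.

Positions 0 and 2 hold 6 and 22; after swapping, the array is [22, 28, 6, 9, 25, 5, 17, 20, 23, 12].
Count, for each position, how many later elements it exceeds:
22 → 6, 9, 5, 17, 20, 12 → 6
28 → 6, 9, 25, 5, 17, 20, 23, 12 → 8
6 → 5 → 1
9 → 5 → 1
25 → 5, 17, 20, 23, 12 → 5
5 → none → 0
17 → 12 → 1
20 → 12 → 1
23 → 12 → 1
12 → none → 0
Sum: 6 + 8 + 1 + 1 + 5 + 0 + 1 + 1 + 1 + 0 = 24

24 inversions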